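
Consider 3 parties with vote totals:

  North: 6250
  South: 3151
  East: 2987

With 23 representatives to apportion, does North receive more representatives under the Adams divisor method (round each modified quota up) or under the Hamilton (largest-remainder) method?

Adams: North 11, South 6, East 6.
Hamilton: North 12, South 6, East 5.
North gets 11 under Adams and 12 under Hamilton.

Hamilton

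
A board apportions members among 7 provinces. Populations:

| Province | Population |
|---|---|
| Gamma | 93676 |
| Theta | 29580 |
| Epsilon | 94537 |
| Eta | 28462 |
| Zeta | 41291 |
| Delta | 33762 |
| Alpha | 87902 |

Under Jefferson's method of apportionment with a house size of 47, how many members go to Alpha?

10

Standard divisor 409210/47 ≈ 8706.596; standard quotas: Gamma 10.759, Theta 3.397, Epsilon 10.858, Eta 3.269, Zeta 4.742, Delta 3.878, Alpha 10.096.
Rounding down gives 10, 3, 10, 3, 4, 3, 10 = 43 seats, so the divisor must be adjusted.
With modified divisor 8100: modified quotas Gamma 11.565, Theta 3.652, Epsilon 11.671, Eta 3.514, Zeta 5.098, Delta 4.168, Alpha 10.852.
Rounding down: Gamma 11, Theta 3, Epsilon 11, Eta 3, Zeta 5, Delta 4, Alpha 10 (total 47).
Alpha receives 10.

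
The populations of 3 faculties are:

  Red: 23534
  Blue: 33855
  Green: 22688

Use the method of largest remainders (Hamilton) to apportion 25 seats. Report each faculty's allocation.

Red 7, Blue 11, Green 7

The standard divisor is 80077/25 ≈ 3203.08.
Standard quotas: Red 7.3473, Blue 10.5695, Green 7.0832.
Lower quotas: Red 7, Blue 10, Green 7 (sum 24, leaving 1 seat).
Remainders in descending order: Blue 0.5695, Red 0.3473, Green 0.0832.
Largest remainder: Blue receives the extra seat.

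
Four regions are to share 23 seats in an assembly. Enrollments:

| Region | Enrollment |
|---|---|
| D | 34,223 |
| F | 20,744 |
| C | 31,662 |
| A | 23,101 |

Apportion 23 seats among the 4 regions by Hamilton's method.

Total 109730; standard divisor 109730/23 ≈ 4770.87.
Standard quotas: D 7.1733, F 4.3481, C 6.6365, A 4.8421.
Lower quotas: D 7, F 4, C 6, A 4 (sum 21, leaving 2 seats).
Remainders in descending order: A 0.8421, C 0.6365, F 0.3481, D 0.1733.
The surplus seats go to A, C.

D 7, F 4, C 7, A 5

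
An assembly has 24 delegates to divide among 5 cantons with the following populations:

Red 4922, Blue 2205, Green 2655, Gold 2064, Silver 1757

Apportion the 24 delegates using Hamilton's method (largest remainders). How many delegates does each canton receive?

Red: 9; Blue: 4; Green: 5; Gold: 3; Silver: 3

The standard divisor is 13603/24 ≈ 566.792.
Standard quotas: Red 8.684, Blue 3.890, Green 4.684, Gold 3.642, Silver 3.100.
Lower quotas: Red 8, Blue 3, Green 4, Gold 3, Silver 3 (sum 21, leaving 3 seats).
Remainders in descending order: Blue 0.890, Green 0.684, Red 0.684, Gold 0.642, Silver 0.100.
Largest remainders: Blue, Green, Red receive the extra seats.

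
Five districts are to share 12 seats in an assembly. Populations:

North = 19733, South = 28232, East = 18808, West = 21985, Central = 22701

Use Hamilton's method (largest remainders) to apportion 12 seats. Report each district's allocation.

North: 2; South: 3; East: 2; West: 2; Central: 3

Total 111459; standard divisor 111459/12 ≈ 9288.25.
Standard quotas: North 2.1245, South 3.0395, East 2.0249, West 2.3670, Central 2.4441.
Lower quotas: North 2, South 3, East 2, West 2, Central 2 (sum 11, leaving 1 seat).
Remainders in descending order: Central 0.4441, West 0.3670, North 0.1245, South 0.0395, East 0.0249.
Largest remainder: Central receives the extra seat.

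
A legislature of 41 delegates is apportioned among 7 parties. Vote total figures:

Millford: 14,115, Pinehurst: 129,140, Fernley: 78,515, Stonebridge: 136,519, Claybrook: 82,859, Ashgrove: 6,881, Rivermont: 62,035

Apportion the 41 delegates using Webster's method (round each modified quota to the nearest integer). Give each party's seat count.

Standard divisor 510064/41 ≈ 12440.585; standard quotas: Millford 1.135, Pinehurst 10.381, Fernley 6.311, Stonebridge 10.974, Claybrook 6.660, Ashgrove 0.553, Rivermont 4.987.
Rounding to the nearest integer gives Millford 1, Pinehurst 10, Fernley 6, Stonebridge 11, Claybrook 7, Ashgrove 1, Rivermont 5 — total 41, matching the house size, so no adjustment is needed.

Millford=1, Pinehurst=10, Fernley=6, Stonebridge=11, Claybrook=7, Ashgrove=1, Rivermont=5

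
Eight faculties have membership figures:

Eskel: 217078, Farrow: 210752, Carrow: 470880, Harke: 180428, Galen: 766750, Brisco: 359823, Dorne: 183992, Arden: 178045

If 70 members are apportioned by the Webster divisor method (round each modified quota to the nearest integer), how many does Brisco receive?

Standard divisor 2567748/70 ≈ 36682.114; standard quotas: Eskel 5.918, Farrow 5.745, Carrow 12.837, Harke 4.919, Galen 20.903, Brisco 9.809, Dorne 5.016, Arden 4.854.
Rounding to the nearest integer gives 6, 6, 13, 5, 21, 10, 5, 5 = 71 seats, so the divisor must be adjusted.
With modified divisor 37500: modified quotas Eskel 5.789, Farrow 5.620, Carrow 12.557, Harke 4.811, Galen 20.447, Brisco 9.595, Dorne 4.906, Arden 4.748.
Rounding to the nearest integer: Eskel 6, Farrow 6, Carrow 13, Harke 5, Galen 20, Brisco 10, Dorne 5, Arden 5 (total 70).
Brisco receives 10.

10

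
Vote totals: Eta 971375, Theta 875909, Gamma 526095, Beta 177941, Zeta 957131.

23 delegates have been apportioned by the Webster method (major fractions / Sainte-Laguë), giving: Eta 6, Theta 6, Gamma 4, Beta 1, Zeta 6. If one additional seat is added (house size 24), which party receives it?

Priority for the next seat is population ÷ (current seats + 0.5).
Priorities: Eta 149442.308, Theta 134755.231, Gamma 116910.000, Beta 118627.333, Zeta 147250.923.
Highest priority: Eta.

Eta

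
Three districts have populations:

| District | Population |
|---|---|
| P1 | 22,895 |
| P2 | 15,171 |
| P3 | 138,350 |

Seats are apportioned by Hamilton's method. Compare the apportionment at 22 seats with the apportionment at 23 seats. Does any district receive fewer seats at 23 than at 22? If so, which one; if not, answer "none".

none

At 22 seats: P1 3, P2 2, P3 17.
At 23 seats: P1 3, P2 2, P3 18.
No district's allocation decreased.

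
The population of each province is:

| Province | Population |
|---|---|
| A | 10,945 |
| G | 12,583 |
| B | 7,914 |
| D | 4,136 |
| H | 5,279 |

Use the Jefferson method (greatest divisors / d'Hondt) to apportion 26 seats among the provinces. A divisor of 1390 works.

A 7, G 9, B 5, D 2, H 3

With modified divisor 1390: modified quotas A 7.874, G 9.053, B 5.694, D 2.976, H 3.798.
Rounding down: A 7, G 9, B 5, D 2, H 3 (total 26).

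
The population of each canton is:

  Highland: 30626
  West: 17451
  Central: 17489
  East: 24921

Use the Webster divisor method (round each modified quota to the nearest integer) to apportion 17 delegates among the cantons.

Highland 6; West 3; Central 3; East 5

Standard divisor 90487/17 ≈ 5322.765; standard quotas: Highland 5.754, West 3.279, Central 3.286, East 4.682.
Rounding to the nearest integer gives Highland 6, West 3, Central 3, East 5 — total 17, matching the house size, so no adjustment is needed.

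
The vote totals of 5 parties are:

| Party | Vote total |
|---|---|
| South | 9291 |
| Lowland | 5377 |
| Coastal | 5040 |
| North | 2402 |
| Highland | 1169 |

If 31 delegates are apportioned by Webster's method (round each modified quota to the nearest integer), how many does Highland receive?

2

Standard divisor 23279/31 ≈ 750.935; standard quotas: South 12.373, Lowland 7.160, Coastal 6.712, North 3.199, Highland 1.557.
Rounding to the nearest integer gives South 12, Lowland 7, Coastal 7, North 3, Highland 2 — total 31, matching the house size, so no adjustment is needed.
Highland receives 2.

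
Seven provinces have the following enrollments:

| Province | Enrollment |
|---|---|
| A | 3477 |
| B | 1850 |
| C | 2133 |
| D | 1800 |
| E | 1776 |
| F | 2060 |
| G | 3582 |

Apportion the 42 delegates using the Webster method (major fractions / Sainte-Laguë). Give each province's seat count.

A 9, B 5, C 5, D 5, E 4, F 5, G 9

Standard divisor 16678/42 ≈ 397.095; standard quotas: A 8.756, B 4.659, C 5.372, D 4.533, E 4.472, F 5.188, G 9.021.
Rounding to the nearest integer gives A 9, B 5, C 5, D 5, E 4, F 5, G 9 — total 42, matching the house size, so no adjustment is needed.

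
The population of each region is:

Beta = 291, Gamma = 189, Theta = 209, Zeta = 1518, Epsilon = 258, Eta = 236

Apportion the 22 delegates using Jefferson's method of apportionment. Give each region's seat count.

Standard divisor 2701/22 ≈ 122.773; standard quotas: Beta 2.370, Gamma 1.539, Theta 1.702, Zeta 12.364, Epsilon 2.101, Eta 1.922.
Rounding down gives 2, 1, 1, 12, 2, 1 = 19 seats, so the divisor must be adjusted.
With modified divisor 106: modified quotas Beta 2.745, Gamma 1.783, Theta 1.972, Zeta 14.321, Epsilon 2.434, Eta 2.226.
Rounding down: Beta 2, Gamma 1, Theta 1, Zeta 14, Epsilon 2, Eta 2 (total 22).

Beta 2, Gamma 1, Theta 1, Zeta 14, Epsilon 2, Eta 2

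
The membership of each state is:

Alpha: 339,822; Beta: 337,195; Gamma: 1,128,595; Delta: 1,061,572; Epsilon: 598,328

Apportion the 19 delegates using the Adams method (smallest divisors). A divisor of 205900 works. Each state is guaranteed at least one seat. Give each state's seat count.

Alpha 2, Beta 2, Gamma 6, Delta 6, Epsilon 3

With modified divisor 205900: modified quotas Alpha 1.650, Beta 1.638, Gamma 5.481, Delta 5.156, Epsilon 2.906.
Rounding up: Alpha 2, Beta 2, Gamma 6, Delta 6, Epsilon 3 (total 19).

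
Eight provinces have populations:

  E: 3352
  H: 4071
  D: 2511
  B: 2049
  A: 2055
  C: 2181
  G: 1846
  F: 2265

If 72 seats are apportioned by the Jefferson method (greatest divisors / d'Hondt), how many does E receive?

12

Standard divisor 20330/72 ≈ 282.361; standard quotas: E 11.871, H 14.418, D 8.893, B 7.257, A 7.278, C 7.724, G 6.538, F 8.022.
Rounding down gives 11, 14, 8, 7, 7, 7, 6, 8 = 68 seats, so the divisor must be adjusted.
With modified divisor 270: modified quotas E 12.415, H 15.078, D 9.300, B 7.589, A 7.611, C 8.078, G 6.837, F 8.389.
Rounding down: E 12, H 15, D 9, B 7, A 7, C 8, G 6, F 8 (total 72).
E receives 12.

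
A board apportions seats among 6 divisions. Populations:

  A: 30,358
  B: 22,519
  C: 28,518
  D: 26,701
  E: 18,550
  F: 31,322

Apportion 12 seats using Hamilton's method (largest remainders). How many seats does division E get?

Standard divisor: 157968 ÷ 12 = 13164.
Standard quotas: A 2.3061, B 1.7107, C 2.1664, D 2.0283, E 1.4091, F 2.3794.
Lower quotas: A 2, B 1, C 2, D 2, E 1, F 2 (sum 10, leaving 2 seats).
Remainders in descending order: B 0.7107, E 0.4091, F 0.3794, A 0.3061, C 0.1664, D 0.0283.
The surplus seats go to B, E.
E receives 2.

2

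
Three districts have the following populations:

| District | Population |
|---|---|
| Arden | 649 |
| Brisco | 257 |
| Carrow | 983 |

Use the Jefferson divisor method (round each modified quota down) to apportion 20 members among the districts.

Arden: 7, Brisco: 2, Carrow: 11

Standard divisor 1889/20 ≈ 94.45; standard quotas: Arden 6.871, Brisco 2.721, Carrow 10.408.
Rounding down gives 6, 2, 10 = 18 seats, so the divisor must be adjusted.
With modified divisor 88: modified quotas Arden 7.375, Brisco 2.920, Carrow 11.170.
Rounding down: Arden 7, Brisco 2, Carrow 11 (total 20).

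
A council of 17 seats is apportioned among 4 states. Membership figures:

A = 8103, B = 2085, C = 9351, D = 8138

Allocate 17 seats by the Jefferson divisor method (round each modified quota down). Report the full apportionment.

Standard divisor 27677/17 ≈ 1628.059; standard quotas: A 4.977, B 1.281, C 5.744, D 4.999.
Rounding down gives 4, 1, 5, 4 = 14 seats, so the divisor must be adjusted.
With modified divisor 1500: modified quotas A 5.402, B 1.390, C 6.234, D 5.425.
Rounding down: A 5, B 1, C 6, D 5 (total 17).

A 5, B 1, C 6, D 5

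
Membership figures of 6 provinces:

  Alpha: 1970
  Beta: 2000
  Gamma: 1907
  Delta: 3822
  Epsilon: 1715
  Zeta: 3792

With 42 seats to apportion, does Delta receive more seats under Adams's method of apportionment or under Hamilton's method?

Adams: Alpha 6, Beta 6, Gamma 5, Delta 10, Epsilon 5, Zeta 10.
Hamilton: Alpha 5, Beta 6, Gamma 5, Delta 11, Epsilon 5, Zeta 10.
Delta gets 10 under Adams and 11 under Hamilton.

Hamilton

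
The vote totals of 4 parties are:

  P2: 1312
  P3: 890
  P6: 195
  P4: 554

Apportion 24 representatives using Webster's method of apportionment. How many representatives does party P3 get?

Standard divisor 2951/24 ≈ 122.958; standard quotas: P2 10.670, P3 7.238, P6 1.586, P4 4.506.
Rounding to the nearest integer gives 11, 7, 2, 5 = 25 seats, so the divisor must be adjusted.
With modified divisor 124: modified quotas P2 10.581, P3 7.177, P6 1.573, P4 4.468.
Rounding to the nearest integer: P2 11, P3 7, P6 2, P4 4 (total 24).
P3 receives 7.

7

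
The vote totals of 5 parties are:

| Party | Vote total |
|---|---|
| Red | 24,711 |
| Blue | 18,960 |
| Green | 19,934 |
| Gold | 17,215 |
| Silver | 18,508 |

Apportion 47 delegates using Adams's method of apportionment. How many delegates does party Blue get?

9

Standard divisor 99328/47 ≈ 2113.362; standard quotas: Red 11.693, Blue 8.971, Green 9.432, Gold 8.146, Silver 8.758.
Rounding up gives 12, 9, 10, 9, 9 = 49 seats, so the divisor must be adjusted.
With modified divisor 2230: modified quotas Red 11.081, Blue 8.502, Green 8.939, Gold 7.720, Silver 8.300.
Rounding up: Red 12, Blue 9, Green 9, Gold 8, Silver 9 (total 47).
Blue receives 9.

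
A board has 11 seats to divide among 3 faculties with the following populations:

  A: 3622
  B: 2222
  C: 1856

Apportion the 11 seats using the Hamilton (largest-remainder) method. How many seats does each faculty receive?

The standard divisor is 7700/11 = 700.
Standard quotas: A 5.174, B 3.174, C 2.651.
Lower quotas: A 5, B 3, C 2 (sum 10, leaving 1 seat).
Remainders in descending order: C 0.651, A 0.174, B 0.174.
The surplus seat goes to C.

A 5; B 3; C 3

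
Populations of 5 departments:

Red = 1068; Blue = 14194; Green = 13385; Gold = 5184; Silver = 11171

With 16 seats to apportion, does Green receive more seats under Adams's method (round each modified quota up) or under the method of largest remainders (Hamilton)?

Adams: Red 1, Blue 5, Green 4, Gold 2, Silver 4.
Hamilton: Red 0, Blue 5, Green 5, Gold 2, Silver 4.
Green gets 4 under Adams and 5 under Hamilton.

Hamilton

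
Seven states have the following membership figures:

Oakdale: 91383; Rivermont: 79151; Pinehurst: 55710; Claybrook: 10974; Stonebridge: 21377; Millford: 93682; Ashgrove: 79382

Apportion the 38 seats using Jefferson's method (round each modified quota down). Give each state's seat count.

Oakdale 8; Rivermont 7; Pinehurst 5; Claybrook 1; Stonebridge 2; Millford 8; Ashgrove 7

Standard divisor 431659/38 ≈ 11359.447; standard quotas: Oakdale 8.045, Rivermont 6.968, Pinehurst 4.904, Claybrook 0.966, Stonebridge 1.882, Millford 8.247, Ashgrove 6.988.
Rounding down gives 8, 6, 4, 0, 1, 8, 6 = 33 seats, so the divisor must be adjusted.
With modified divisor 10500: modified quotas Oakdale 8.703, Rivermont 7.538, Pinehurst 5.306, Claybrook 1.045, Stonebridge 2.036, Millford 8.922, Ashgrove 7.560.
Rounding down: Oakdale 8, Rivermont 7, Pinehurst 5, Claybrook 1, Stonebridge 2, Millford 8, Ashgrove 7 (total 38).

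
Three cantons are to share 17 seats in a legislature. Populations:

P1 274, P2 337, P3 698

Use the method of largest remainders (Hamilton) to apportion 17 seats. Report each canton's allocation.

Standard divisor: 1309 ÷ 17 = 77.
Standard quotas: P1 3.558, P2 4.377, P3 9.065.
Lower quotas: P1 3, P2 4, P3 9 (sum 16, leaving 1 seat).
Remainders in descending order: P1 0.558, P2 0.377, P3 0.065.
Largest remainder: P1 receives the extra seat.

P1: 4; P2: 4; P3: 9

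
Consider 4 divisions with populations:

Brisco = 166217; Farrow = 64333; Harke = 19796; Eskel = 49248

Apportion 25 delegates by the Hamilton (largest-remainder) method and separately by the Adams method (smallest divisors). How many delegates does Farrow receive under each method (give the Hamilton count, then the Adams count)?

Hamilton: Brisco 14, Farrow 5, Harke 2, Eskel 4.
Adams: Brisco 13, Farrow 6, Harke 2, Eskel 4.
Farrow gets 5 under Hamilton and 6 under Adams.

5 and 6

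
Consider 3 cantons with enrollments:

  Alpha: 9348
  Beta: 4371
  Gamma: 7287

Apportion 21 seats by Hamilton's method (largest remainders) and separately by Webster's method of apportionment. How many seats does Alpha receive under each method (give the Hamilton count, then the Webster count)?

Hamilton: Alpha 9, Beta 5, Gamma 7.
Webster: Alpha 10, Beta 4, Gamma 7.
Alpha gets 9 under Hamilton and 10 under Webster.

9 and 10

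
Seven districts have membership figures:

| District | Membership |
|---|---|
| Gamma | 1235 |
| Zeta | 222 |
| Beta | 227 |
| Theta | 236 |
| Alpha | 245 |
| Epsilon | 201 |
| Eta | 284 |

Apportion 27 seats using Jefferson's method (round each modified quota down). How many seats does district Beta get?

Standard divisor 2650/27 ≈ 98.148; standard quotas: Gamma 12.583, Zeta 2.262, Beta 2.313, Theta 2.405, Alpha 2.496, Epsilon 2.048, Eta 2.894.
Rounding down gives 12, 2, 2, 2, 2, 2, 2 = 24 seats, so the divisor must be adjusted.
With modified divisor 85: modified quotas Gamma 14.529, Zeta 2.612, Beta 2.671, Theta 2.776, Alpha 2.882, Epsilon 2.365, Eta 3.341.
Rounding down: Gamma 14, Zeta 2, Beta 2, Theta 2, Alpha 2, Epsilon 2, Eta 3 (total 27).
Beta receives 2.

2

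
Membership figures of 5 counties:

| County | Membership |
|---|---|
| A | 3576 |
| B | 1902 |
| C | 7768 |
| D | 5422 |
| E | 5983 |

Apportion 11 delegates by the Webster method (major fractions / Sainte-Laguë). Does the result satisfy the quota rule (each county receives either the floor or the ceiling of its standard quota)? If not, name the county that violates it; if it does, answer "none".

Standard quotas: A 1.596, B 0.849, C 3.466, D 2.419, E 2.670.
Webster allocation: A 2, B 1, C 3, D 2, E 3.
Every allocation lies between the lower and upper quota.

none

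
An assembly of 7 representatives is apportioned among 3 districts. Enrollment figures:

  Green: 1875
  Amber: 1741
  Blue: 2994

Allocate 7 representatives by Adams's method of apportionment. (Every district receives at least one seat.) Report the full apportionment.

Green: 2; Amber: 2; Blue: 3

Standard divisor 6610/7 ≈ 944.286; standard quotas: Green 1.986, Amber 1.844, Blue 3.171.
Rounding up gives 2, 2, 4 = 8 seats, so the divisor must be adjusted.
With modified divisor 1200: modified quotas Green 1.562, Amber 1.451, Blue 2.495.
Rounding up: Green 2, Amber 2, Blue 3 (total 7).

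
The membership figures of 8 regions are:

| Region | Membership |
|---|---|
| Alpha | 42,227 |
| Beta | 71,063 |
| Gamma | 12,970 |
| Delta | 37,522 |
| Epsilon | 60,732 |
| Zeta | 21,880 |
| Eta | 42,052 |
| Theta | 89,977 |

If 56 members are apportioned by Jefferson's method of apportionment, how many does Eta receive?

6

Standard divisor 378423/56 ≈ 6757.554; standard quotas: Alpha 6.249, Beta 10.516, Gamma 1.919, Delta 5.553, Epsilon 8.987, Zeta 3.238, Eta 6.223, Theta 13.315.
Rounding down gives 6, 10, 1, 5, 8, 3, 6, 13 = 52 seats, so the divisor must be adjusted.
With modified divisor 6300: modified quotas Alpha 6.703, Beta 11.280, Gamma 2.059, Delta 5.956, Epsilon 9.640, Zeta 3.473, Eta 6.675, Theta 14.282.
Rounding down: Alpha 6, Beta 11, Gamma 2, Delta 5, Epsilon 9, Zeta 3, Eta 6, Theta 14 (total 56).
Eta receives 6.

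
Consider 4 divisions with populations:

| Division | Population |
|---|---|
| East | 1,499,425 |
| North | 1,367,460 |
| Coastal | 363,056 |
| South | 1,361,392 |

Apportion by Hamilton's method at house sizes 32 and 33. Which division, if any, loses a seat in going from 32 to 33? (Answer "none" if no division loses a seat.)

At 32 seats: East 10, North 10, Coastal 3, South 9.
At 33 seats: East 11, North 10, Coastal 2, South 10.
Coastal drops from 3 to 2.

Coastal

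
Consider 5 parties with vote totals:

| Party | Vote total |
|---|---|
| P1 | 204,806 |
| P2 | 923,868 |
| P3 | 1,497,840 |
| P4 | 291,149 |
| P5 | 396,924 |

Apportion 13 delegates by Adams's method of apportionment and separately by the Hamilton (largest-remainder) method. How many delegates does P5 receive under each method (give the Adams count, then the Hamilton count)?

2 and 1

Adams: P1 1, P2 4, P3 5, P4 1, P5 2.
Hamilton: P1 1, P2 4, P3 6, P4 1, P5 1.
P5 gets 2 under Adams and 1 under Hamilton.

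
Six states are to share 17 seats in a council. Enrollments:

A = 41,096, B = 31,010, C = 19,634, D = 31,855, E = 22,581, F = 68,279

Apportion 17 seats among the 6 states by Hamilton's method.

Standard divisor: 214455 ÷ 17 = 12615.
Standard quotas: A 3.2577, B 2.4582, C 1.5564, D 2.5252, E 1.7900, F 5.4125.
Lower quotas: A 3, B 2, C 1, D 2, E 1, F 5 (sum 14, leaving 3 seats).
Remainders in descending order: E 0.7900, C 0.5564, D 0.5252, B 0.4582, F 0.4125, A 0.2577.
Largest remainders: E, C, D receive the extra seats.

A=3, B=2, C=2, D=3, E=2, F=5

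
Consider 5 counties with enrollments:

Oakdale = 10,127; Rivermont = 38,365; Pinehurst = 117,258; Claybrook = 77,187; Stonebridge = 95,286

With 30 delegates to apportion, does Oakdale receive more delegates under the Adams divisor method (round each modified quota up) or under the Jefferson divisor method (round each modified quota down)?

Adams

Adams: Oakdale 1, Rivermont 4, Pinehurst 10, Claybrook 7, Stonebridge 8.
Jefferson: Oakdale 0, Rivermont 3, Pinehurst 11, Claybrook 7, Stonebridge 9.
Oakdale gets 1 under Adams and 0 under Jefferson.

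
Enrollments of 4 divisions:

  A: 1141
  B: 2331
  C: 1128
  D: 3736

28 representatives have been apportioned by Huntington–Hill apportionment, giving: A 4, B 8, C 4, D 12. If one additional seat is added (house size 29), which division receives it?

D

Priority for the next seat is population ÷ (√(s·(s+1))).
Priorities: A 255.135, B 274.711, C 252.228, D 299.119.
Highest priority: D.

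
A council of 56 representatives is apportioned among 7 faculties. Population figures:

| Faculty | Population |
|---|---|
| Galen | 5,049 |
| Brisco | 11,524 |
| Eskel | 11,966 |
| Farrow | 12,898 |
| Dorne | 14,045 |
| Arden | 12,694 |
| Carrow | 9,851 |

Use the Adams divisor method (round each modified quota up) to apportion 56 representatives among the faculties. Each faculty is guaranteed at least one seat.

Standard divisor 78027/56 ≈ 1393.339; standard quotas: Galen 3.624, Brisco 8.271, Eskel 8.588, Farrow 9.257, Dorne 10.080, Arden 9.110, Carrow 7.070.
Rounding up gives 4, 9, 9, 10, 11, 10, 8 = 61 seats, so the divisor must be adjusted.
With modified divisor 1470: modified quotas Galen 3.435, Brisco 7.839, Eskel 8.140, Farrow 8.774, Dorne 9.554, Arden 8.635, Carrow 6.701.
Rounding up: Galen 4, Brisco 8, Eskel 9, Farrow 9, Dorne 10, Arden 9, Carrow 7 (total 56).

Galen: 4; Brisco: 8; Eskel: 9; Farrow: 9; Dorne: 10; Arden: 9; Carrow: 7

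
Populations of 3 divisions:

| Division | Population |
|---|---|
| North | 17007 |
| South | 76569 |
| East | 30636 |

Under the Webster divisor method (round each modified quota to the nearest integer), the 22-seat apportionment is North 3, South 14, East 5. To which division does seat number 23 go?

East

Priority for the next seat is population ÷ (current seats + 0.5).
Priorities: North 4859.143, South 5280.621, East 5570.182.
Highest priority: East.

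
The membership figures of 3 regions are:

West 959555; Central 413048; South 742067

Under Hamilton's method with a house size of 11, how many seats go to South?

The standard divisor is 2114670/11 ≈ 192242.727.
Standard quotas: West 4.9914, Central 2.1486, South 3.8601.
Lower quotas: West 4, Central 2, South 3 (sum 9, leaving 2 seats).
Remainders in descending order: West 0.9914, South 0.8601, Central 0.1486.
The surplus seats go to West, South.
South receives 4.

4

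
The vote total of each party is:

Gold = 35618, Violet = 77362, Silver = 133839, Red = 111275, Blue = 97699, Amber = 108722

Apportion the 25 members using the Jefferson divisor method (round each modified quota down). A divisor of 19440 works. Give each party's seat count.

With modified divisor 19440: modified quotas Gold 1.832, Violet 3.980, Silver 6.885, Red 5.724, Blue 5.026, Amber 5.593.
Rounding down: Gold 1, Violet 3, Silver 6, Red 5, Blue 5, Amber 5 (total 25).

Gold: 1; Violet: 3; Silver: 6; Red: 5; Blue: 5; Amber: 5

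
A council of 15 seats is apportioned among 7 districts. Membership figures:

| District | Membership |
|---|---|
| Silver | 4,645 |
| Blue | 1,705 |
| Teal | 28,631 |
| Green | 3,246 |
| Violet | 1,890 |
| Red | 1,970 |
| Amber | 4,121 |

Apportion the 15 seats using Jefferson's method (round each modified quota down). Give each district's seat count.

Silver 1, Blue 0, Teal 12, Green 1, Violet 0, Red 0, Amber 1

Standard divisor 46208/15 ≈ 3080.533; standard quotas: Silver 1.508, Blue 0.553, Teal 9.294, Green 1.054, Violet 0.614, Red 0.639, Amber 1.338.
Rounding down gives 1, 0, 9, 1, 0, 0, 1 = 12 seats, so the divisor must be adjusted.
With modified divisor 2350: modified quotas Silver 1.977, Blue 0.726, Teal 12.183, Green 1.381, Violet 0.804, Red 0.838, Amber 1.754.
Rounding down: Silver 1, Blue 0, Teal 12, Green 1, Violet 0, Red 0, Amber 1 (total 15).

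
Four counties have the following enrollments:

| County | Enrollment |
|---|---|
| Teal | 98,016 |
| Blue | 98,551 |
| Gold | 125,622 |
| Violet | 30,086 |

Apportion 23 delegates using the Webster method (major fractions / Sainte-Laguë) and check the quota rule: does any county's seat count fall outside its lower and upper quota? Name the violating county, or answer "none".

none

Standard quotas: Teal 6.399, Blue 6.434, Gold 8.202, Violet 1.964.
Webster allocation: Teal 6, Blue 7, Gold 8, Violet 2.
Every allocation lies between the lower and upper quota.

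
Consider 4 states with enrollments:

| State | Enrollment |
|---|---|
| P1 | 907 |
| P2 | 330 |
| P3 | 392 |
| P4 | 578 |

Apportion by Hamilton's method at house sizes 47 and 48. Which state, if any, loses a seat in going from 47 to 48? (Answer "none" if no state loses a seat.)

At 47 seats: P1 19, P2 7, P3 9, P4 12.
At 48 seats: P1 20, P2 7, P3 8, P4 13.
P3 drops from 9 to 8.

P3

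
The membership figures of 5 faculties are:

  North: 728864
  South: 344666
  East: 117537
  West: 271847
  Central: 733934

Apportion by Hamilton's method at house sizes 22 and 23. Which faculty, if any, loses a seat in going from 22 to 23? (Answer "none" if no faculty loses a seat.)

At 22 seats: North 7, South 4, East 1, West 3, Central 7.
At 23 seats: North 8, South 3, East 1, West 3, Central 8.
South drops from 4 to 3.

South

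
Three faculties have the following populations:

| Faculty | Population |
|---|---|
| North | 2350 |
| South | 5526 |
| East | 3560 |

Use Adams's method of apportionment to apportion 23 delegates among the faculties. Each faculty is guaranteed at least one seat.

North 5, South 11, East 7

Standard divisor 11436/23 ≈ 497.217; standard quotas: North 4.726, South 11.114, East 7.160.
Rounding up gives 5, 12, 8 = 25 seats, so the divisor must be adjusted.
With modified divisor 530: modified quotas North 4.434, South 10.426, East 6.717.
Rounding up: North 5, South 11, East 7 (total 23).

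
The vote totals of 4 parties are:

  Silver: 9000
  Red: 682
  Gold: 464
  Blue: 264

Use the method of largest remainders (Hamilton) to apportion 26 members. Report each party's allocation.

Silver: 22; Red: 2; Gold: 1; Blue: 1

Total 10410; standard divisor 10410/26 ≈ 400.385.
Standard quotas: Silver 22.4784, Red 1.7034, Gold 1.1589, Blue 0.6594.
Lower quotas: Silver 22, Red 1, Gold 1, Blue 0 (sum 24, leaving 2 seats).
Remainders in descending order: Red 0.7034, Blue 0.6594, Silver 0.4784, Gold 0.1589.
Largest remainders: Red, Blue receive the extra seats.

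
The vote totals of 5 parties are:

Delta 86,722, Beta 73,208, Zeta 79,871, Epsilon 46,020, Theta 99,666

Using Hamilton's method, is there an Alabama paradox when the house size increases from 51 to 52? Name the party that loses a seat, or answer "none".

none

At 51 seats: Delta 11, Beta 10, Zeta 11, Epsilon 6, Theta 13.
At 52 seats: Delta 12, Beta 10, Zeta 11, Epsilon 6, Theta 13.
No party's allocation decreased.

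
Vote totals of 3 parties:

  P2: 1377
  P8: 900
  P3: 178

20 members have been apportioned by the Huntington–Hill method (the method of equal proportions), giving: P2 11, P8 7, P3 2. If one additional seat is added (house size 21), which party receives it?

P8

Priority for the next seat is population ÷ (√(s·(s+1))).
Priorities: P2 119.852, P8 120.268, P3 72.668.
Highest priority: P8.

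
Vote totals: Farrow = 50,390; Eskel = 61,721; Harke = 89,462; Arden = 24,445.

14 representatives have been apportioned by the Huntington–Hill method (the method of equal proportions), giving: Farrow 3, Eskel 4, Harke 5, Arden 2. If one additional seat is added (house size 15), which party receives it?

Priority for the next seat is population ÷ (√(s·(s+1))).
Priorities: Farrow 14546.340, Eskel 13801.235, Harke 16333.452, Arden 9979.629.
Highest priority: Harke.

Harke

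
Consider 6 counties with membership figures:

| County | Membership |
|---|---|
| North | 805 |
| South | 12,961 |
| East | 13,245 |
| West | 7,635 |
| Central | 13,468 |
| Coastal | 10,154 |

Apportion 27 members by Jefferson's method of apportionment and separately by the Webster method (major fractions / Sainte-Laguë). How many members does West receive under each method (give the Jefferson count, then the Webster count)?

Jefferson: North 0, South 6, East 6, West 3, Central 7, Coastal 5.
Webster: North 0, South 6, East 6, West 4, Central 6, Coastal 5.
West gets 3 under Jefferson and 4 under Webster.

3 and 4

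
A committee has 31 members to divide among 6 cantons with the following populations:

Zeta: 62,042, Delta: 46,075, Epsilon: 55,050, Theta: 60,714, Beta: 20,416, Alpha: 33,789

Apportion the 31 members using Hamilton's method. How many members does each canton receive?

Standard divisor: 278086 ÷ 31 ≈ 8970.516.
Standard quotas: Zeta 6.9162, Delta 5.1363, Epsilon 6.1368, Theta 6.7682, Beta 2.2759, Alpha 3.7667.
Lower quotas: Zeta 6, Delta 5, Epsilon 6, Theta 6, Beta 2, Alpha 3 (sum 28, leaving 3 seats).
Remainders in descending order: Zeta 0.9162, Theta 0.7682, Alpha 0.7667, Beta 0.2759, Epsilon 0.1368, Delta 0.1363.
The surplus seats go to Zeta, Theta, Alpha.

Zeta 7, Delta 5, Epsilon 6, Theta 7, Beta 2, Alpha 4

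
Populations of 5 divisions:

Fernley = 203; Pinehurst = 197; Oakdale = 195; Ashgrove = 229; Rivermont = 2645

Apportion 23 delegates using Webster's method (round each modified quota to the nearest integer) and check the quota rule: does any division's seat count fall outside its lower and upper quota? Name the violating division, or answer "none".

Standard quotas: Fernley 1.346, Pinehurst 1.306, Oakdale 1.293, Ashgrove 1.518, Rivermont 17.537.
Webster allocation: Fernley 1, Pinehurst 1, Oakdale 1, Ashgrove 2, Rivermont 18.
Every allocation lies between the lower and upper quota.

none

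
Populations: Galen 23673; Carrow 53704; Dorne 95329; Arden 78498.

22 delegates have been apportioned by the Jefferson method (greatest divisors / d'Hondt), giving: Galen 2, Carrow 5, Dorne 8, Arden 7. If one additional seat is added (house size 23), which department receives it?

Dorne

Priority for the next seat is population ÷ (current seats + 1).
Priorities: Galen 7891.000, Carrow 8950.667, Dorne 10592.111, Arden 9812.250.
Highest priority: Dorne.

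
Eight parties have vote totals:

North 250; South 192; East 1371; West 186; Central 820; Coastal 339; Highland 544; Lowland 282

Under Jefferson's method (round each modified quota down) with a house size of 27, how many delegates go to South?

Standard divisor 3984/27 ≈ 147.556; standard quotas: North 1.694, South 1.301, East 9.291, West 1.261, Central 5.557, Coastal 2.297, Highland 3.687, Lowland 1.911.
Rounding down gives 1, 1, 9, 1, 5, 2, 3, 1 = 23 seats, so the divisor must be adjusted.
With modified divisor 130: modified quotas North 1.923, South 1.477, East 10.546, West 1.431, Central 6.308, Coastal 2.608, Highland 4.185, Lowland 2.169.
Rounding down: North 1, South 1, East 10, West 1, Central 6, Coastal 2, Highland 4, Lowland 2 (total 27).
South receives 1.

1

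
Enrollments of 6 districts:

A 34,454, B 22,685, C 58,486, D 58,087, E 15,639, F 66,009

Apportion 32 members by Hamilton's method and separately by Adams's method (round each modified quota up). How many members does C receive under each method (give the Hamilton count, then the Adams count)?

8 and 7

Hamilton: A 4, B 3, C 8, D 7, E 2, F 8.
Adams: A 5, B 3, C 7, D 7, E 2, F 8.
C gets 8 under Hamilton and 7 under Adams.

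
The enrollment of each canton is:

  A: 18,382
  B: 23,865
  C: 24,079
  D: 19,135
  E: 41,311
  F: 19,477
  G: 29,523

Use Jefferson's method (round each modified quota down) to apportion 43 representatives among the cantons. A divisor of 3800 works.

A 4; B 6; C 6; D 5; E 10; F 5; G 7

With modified divisor 3800: modified quotas A 4.837, B 6.280, C 6.337, D 5.036, E 10.871, F 5.126, G 7.769.
Rounding down: A 4, B 6, C 6, D 5, E 10, F 5, G 7 (total 43).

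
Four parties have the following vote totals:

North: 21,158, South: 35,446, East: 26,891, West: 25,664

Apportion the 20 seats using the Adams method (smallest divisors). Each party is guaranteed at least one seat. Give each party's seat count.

Standard divisor 109159/20 ≈ 5457.95; standard quotas: North 3.877, South 6.494, East 4.927, West 4.702.
Rounding up gives 4, 7, 5, 5 = 21 seats, so the divisor must be adjusted.
With modified divisor 6200: modified quotas North 3.413, South 5.717, East 4.337, West 4.139.
Rounding up: North 4, South 6, East 5, West 5 (total 20).

North 4; South 6; East 5; West 5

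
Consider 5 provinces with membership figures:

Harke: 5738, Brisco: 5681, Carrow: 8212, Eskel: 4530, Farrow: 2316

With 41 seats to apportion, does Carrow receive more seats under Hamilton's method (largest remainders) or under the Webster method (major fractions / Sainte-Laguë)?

Hamilton

Hamilton: Harke 9, Brisco 9, Carrow 13, Eskel 7, Farrow 3.
Webster: Harke 9, Brisco 9, Carrow 12, Eskel 7, Farrow 4.
Carrow gets 13 under Hamilton and 12 under Webster.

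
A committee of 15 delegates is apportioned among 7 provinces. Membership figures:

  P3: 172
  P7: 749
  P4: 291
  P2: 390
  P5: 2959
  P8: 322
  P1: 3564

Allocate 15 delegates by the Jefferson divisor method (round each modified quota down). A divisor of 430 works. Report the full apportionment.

P3=0, P7=1, P4=0, P2=0, P5=6, P8=0, P1=8

With modified divisor 430: modified quotas P3 0.400, P7 1.742, P4 0.677, P2 0.907, P5 6.881, P8 0.749, P1 8.288.
Rounding down: P3 0, P7 1, P4 0, P2 0, P5 6, P8 0, P1 8 (total 15).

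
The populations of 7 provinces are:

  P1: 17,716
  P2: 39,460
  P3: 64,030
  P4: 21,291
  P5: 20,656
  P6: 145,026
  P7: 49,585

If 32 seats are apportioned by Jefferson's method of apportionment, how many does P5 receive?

2

Standard divisor 357764/32 ≈ 11180.125; standard quotas: P1 1.585, P2 3.529, P3 5.727, P4 1.904, P5 1.848, P6 12.972, P7 4.435.
Rounding down gives 1, 3, 5, 1, 1, 12, 4 = 27 seats, so the divisor must be adjusted.
With modified divisor 10100: modified quotas P1 1.754, P2 3.907, P3 6.340, P4 2.108, P5 2.045, P6 14.359, P7 4.909.
Rounding down: P1 1, P2 3, P3 6, P4 2, P5 2, P6 14, P7 4 (total 32).
P5 receives 2.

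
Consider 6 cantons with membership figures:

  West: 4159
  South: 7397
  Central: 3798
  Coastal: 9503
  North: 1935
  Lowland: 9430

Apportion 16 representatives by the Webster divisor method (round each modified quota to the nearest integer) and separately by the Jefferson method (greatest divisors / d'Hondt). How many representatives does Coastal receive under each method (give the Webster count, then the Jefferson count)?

Webster: West 2, South 3, Central 2, Coastal 4, North 1, Lowland 4.
Jefferson: West 2, South 3, Central 1, Coastal 5, North 1, Lowland 4.
Coastal gets 4 under Webster and 5 under Jefferson.

4 and 5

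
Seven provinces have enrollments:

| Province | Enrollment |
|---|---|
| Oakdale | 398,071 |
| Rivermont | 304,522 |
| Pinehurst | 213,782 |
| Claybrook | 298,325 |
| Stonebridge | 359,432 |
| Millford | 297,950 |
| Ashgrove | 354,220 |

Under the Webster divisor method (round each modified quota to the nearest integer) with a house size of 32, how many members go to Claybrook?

4

Standard divisor 2226302/32 ≈ 69571.938; standard quotas: Oakdale 5.722, Rivermont 4.377, Pinehurst 3.073, Claybrook 4.288, Stonebridge 5.166, Millford 4.283, Ashgrove 5.091.
Rounding to the nearest integer gives 6, 4, 3, 4, 5, 4, 5 = 31 seats, so the divisor must be adjusted.
With modified divisor 67000: modified quotas Oakdale 5.941, Rivermont 4.545, Pinehurst 3.191, Claybrook 4.453, Stonebridge 5.365, Millford 4.447, Ashgrove 5.287.
Rounding to the nearest integer: Oakdale 6, Rivermont 5, Pinehurst 3, Claybrook 4, Stonebridge 5, Millford 4, Ashgrove 5 (total 32).
Claybrook receives 4.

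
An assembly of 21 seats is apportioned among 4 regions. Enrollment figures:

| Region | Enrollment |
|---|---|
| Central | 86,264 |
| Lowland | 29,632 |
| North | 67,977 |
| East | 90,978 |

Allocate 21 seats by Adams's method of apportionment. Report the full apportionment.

Standard divisor 274851/21 ≈ 13088.143; standard quotas: Central 6.591, Lowland 2.264, North 5.194, East 6.951.
Rounding up gives 7, 3, 6, 7 = 23 seats, so the divisor must be adjusted.
With modified divisor 14600: modified quotas Central 5.908, Lowland 2.030, North 4.656, East 6.231.
Rounding up: Central 6, Lowland 3, North 5, East 7 (total 21).

Central: 6, Lowland: 3, North: 5, East: 7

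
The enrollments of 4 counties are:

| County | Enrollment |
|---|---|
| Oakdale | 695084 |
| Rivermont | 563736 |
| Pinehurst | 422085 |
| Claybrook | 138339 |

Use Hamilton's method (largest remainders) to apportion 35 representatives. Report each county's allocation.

The standard divisor is 1819244/35 ≈ 51978.4.
Standard quotas: Oakdale 13.3726, Rivermont 10.8456, Pinehurst 8.1204, Claybrook 2.6615.
Lower quotas: Oakdale 13, Rivermont 10, Pinehurst 8, Claybrook 2 (sum 33, leaving 2 seats).
Remainders in descending order: Rivermont 0.8456, Claybrook 0.6615, Oakdale 0.3726, Pinehurst 0.1204.
Largest remainders: Rivermont, Claybrook receive the extra seats.

Oakdale=13, Rivermont=11, Pinehurst=8, Claybrook=3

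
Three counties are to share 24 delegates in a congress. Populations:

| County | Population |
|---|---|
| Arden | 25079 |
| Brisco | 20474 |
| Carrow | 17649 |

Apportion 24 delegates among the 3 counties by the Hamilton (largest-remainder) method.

Arden: 9, Brisco: 8, Carrow: 7

Total 63202; standard divisor 63202/24 ≈ 2633.417.
Standard quotas: Arden 9.5234, Brisco 7.7747, Carrow 6.7019.
Lower quotas: Arden 9, Brisco 7, Carrow 6 (sum 22, leaving 2 seats).
Remainders in descending order: Brisco 0.7747, Carrow 0.7019, Arden 0.5234.
Largest remainders: Brisco, Carrow receive the extra seats.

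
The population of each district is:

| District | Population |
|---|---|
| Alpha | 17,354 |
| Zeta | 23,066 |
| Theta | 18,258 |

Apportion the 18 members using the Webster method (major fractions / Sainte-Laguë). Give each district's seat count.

Alpha 5; Zeta 7; Theta 6

Standard divisor 58678/18 ≈ 3259.889; standard quotas: Alpha 5.323, Zeta 7.076, Theta 5.601.
Rounding to the nearest integer gives Alpha 5, Zeta 7, Theta 6 — total 18, matching the house size, so no adjustment is needed.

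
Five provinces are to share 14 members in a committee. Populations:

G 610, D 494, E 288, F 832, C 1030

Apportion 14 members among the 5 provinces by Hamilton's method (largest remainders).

G 3, D 2, E 1, F 4, C 4

The standard divisor is 3254/14 ≈ 232.429.
Standard quotas: G 2.624, D 2.125, E 1.239, F 3.580, C 4.431.
Lower quotas: G 2, D 2, E 1, F 3, C 4 (sum 12, leaving 2 seats).
Remainders in descending order: G 0.624, F 0.580, C 0.431, E 0.239, D 0.125.
The surplus seats go to G, F.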